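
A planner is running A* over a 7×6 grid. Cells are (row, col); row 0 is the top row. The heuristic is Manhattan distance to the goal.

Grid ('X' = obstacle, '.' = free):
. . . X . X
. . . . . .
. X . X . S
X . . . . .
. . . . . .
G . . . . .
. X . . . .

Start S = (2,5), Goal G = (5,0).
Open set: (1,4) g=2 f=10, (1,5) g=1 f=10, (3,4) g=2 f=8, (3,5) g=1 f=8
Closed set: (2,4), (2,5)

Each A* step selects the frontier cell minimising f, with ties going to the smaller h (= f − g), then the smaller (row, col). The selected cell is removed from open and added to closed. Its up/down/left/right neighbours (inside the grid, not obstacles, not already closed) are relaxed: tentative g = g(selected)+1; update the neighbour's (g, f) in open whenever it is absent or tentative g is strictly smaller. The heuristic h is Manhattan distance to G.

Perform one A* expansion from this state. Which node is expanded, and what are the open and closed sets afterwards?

step 1: expand (3,4) (f=8, h=6) → closed; open now [(1,4) g=2 f=10, (1,5) g=1 f=10, (3,3) g=3 f=8, (3,5) g=1 f=8, (4,4) g=3 f=8]

expanded=(3,4); open=[(1,4) g=2 f=10, (1,5) g=1 f=10, (3,3) g=3 f=8, (3,5) g=1 f=8, (4,4) g=3 f=8]; closed=[(2,4), (2,5), (3,4)]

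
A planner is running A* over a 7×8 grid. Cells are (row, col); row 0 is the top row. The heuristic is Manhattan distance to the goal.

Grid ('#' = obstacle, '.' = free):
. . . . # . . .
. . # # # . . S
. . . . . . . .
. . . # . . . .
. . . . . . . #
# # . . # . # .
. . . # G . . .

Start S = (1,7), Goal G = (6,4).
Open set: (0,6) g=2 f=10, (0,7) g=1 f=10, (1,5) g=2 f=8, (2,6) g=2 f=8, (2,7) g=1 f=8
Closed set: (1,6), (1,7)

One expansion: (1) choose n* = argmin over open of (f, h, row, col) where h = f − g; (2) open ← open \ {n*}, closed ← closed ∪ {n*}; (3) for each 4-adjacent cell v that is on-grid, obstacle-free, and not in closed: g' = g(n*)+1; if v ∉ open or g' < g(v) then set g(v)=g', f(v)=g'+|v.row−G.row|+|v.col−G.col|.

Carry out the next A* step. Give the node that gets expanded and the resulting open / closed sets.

expanded=(1,5); open=[(0,5) g=3 f=10, (0,6) g=2 f=10, (0,7) g=1 f=10, (2,5) g=3 f=8, (2,6) g=2 f=8, (2,7) g=1 f=8]; closed=[(1,5), (1,6), (1,7)]

step 1: expand (1,5) (f=8, h=6) → closed; open now [(0,5) g=3 f=10, (0,6) g=2 f=10, (0,7) g=1 f=10, (2,5) g=3 f=8, (2,6) g=2 f=8, (2,7) g=1 f=8]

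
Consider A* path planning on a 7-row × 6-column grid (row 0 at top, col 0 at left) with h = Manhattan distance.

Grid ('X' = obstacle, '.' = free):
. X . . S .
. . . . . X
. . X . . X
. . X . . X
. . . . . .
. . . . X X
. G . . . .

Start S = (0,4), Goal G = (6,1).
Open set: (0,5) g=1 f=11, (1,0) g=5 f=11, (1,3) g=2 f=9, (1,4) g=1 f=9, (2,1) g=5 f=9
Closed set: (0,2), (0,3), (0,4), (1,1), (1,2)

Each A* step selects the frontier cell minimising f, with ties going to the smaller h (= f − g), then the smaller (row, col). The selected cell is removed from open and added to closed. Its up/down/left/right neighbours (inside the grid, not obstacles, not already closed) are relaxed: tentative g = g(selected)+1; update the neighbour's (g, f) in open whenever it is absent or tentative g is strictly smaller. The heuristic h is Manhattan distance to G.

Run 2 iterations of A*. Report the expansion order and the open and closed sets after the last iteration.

step 1: expand (2,1) (f=9, h=4) → closed; open now [(0,5) g=1 f=11, (1,0) g=5 f=11, (1,3) g=2 f=9, (1,4) g=1 f=9, (2,0) g=6 f=11, (3,1) g=6 f=9]
step 2: expand (3,1) (f=9, h=3) → closed; open now [(0,5) g=1 f=11, (1,0) g=5 f=11, (1,3) g=2 f=9, (1,4) g=1 f=9, (2,0) g=6 f=11, (3,0) g=7 f=11, (4,1) g=7 f=9]

order=[(2,1) → (3,1)]; open=[(0,5) g=1 f=11, (1,0) g=5 f=11, (1,3) g=2 f=9, (1,4) g=1 f=9, (2,0) g=6 f=11, (3,0) g=7 f=11, (4,1) g=7 f=9]; closed=[(0,2), (0,3), (0,4), (1,1), (1,2), (2,1), (3,1)]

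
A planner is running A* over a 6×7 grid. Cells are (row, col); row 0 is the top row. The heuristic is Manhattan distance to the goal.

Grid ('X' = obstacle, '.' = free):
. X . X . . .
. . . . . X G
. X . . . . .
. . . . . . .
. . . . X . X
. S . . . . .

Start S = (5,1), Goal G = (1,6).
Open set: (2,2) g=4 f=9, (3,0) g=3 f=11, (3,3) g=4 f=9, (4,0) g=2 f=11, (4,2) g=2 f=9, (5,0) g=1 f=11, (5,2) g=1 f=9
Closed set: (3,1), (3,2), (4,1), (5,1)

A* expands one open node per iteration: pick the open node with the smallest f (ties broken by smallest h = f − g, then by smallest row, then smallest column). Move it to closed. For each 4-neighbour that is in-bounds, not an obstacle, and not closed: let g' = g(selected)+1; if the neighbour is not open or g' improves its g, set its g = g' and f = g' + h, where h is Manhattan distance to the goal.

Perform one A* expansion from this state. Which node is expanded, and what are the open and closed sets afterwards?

step 1: expand (2,2) (f=9, h=5) → closed; open now [(1,2) g=5 f=9, (2,3) g=5 f=9, (3,0) g=3 f=11, (3,3) g=4 f=9, (4,0) g=2 f=11, (4,2) g=2 f=9, (5,0) g=1 f=11, (5,2) g=1 f=9]

expanded=(2,2); open=[(1,2) g=5 f=9, (2,3) g=5 f=9, (3,0) g=3 f=11, (3,3) g=4 f=9, (4,0) g=2 f=11, (4,2) g=2 f=9, (5,0) g=1 f=11, (5,2) g=1 f=9]; closed=[(2,2), (3,1), (3,2), (4,1), (5,1)]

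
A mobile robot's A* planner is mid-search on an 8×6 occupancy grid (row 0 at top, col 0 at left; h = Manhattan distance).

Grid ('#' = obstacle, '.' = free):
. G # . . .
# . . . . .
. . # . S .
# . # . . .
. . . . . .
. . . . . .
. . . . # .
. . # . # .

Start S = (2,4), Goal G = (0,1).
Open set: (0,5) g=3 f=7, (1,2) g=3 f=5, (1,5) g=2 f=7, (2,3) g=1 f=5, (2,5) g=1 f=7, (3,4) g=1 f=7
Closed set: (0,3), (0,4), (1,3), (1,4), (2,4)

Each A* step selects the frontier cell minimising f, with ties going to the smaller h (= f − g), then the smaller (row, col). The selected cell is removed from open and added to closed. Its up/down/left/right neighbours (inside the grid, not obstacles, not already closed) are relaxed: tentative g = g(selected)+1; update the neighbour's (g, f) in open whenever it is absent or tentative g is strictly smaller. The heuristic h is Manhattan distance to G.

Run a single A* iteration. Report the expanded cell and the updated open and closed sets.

expanded=(1,2); open=[(0,5) g=3 f=7, (1,1) g=4 f=5, (1,5) g=2 f=7, (2,3) g=1 f=5, (2,5) g=1 f=7, (3,4) g=1 f=7]; closed=[(0,3), (0,4), (1,2), (1,3), (1,4), (2,4)]

step 1: expand (1,2) (f=5, h=2) → closed; open now [(0,5) g=3 f=7, (1,1) g=4 f=5, (1,5) g=2 f=7, (2,3) g=1 f=5, (2,5) g=1 f=7, (3,4) g=1 f=7]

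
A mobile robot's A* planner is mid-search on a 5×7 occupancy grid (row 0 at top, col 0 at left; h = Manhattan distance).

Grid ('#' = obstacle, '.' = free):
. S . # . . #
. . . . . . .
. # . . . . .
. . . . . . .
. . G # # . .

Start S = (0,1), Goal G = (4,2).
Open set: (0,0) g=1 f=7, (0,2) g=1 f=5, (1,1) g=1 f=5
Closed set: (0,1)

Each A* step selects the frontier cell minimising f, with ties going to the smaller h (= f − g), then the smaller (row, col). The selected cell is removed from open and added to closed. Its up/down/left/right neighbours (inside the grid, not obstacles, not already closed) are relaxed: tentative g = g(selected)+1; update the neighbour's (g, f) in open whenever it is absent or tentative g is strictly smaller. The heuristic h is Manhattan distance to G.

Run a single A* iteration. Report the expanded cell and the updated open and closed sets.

expanded=(0,2); open=[(0,0) g=1 f=7, (1,1) g=1 f=5, (1,2) g=2 f=5]; closed=[(0,1), (0,2)]

step 1: expand (0,2) (f=5, h=4) → closed; open now [(0,0) g=1 f=7, (1,1) g=1 f=5, (1,2) g=2 f=5]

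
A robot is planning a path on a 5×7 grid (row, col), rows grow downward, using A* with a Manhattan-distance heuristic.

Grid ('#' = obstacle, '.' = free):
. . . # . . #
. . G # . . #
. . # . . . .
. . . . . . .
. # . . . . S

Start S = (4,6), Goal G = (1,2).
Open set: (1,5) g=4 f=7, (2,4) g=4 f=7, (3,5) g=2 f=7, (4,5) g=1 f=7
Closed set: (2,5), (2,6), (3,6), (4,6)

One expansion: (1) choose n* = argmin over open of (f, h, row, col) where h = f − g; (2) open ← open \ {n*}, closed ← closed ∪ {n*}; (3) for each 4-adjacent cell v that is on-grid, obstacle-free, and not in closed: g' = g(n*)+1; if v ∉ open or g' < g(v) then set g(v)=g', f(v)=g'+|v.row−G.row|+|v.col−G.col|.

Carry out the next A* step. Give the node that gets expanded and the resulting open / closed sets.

expanded=(1,5); open=[(0,5) g=5 f=9, (1,4) g=5 f=7, (2,4) g=4 f=7, (3,5) g=2 f=7, (4,5) g=1 f=7]; closed=[(1,5), (2,5), (2,6), (3,6), (4,6)]

step 1: expand (1,5) (f=7, h=3) → closed; open now [(0,5) g=5 f=9, (1,4) g=5 f=7, (2,4) g=4 f=7, (3,5) g=2 f=7, (4,5) g=1 f=7]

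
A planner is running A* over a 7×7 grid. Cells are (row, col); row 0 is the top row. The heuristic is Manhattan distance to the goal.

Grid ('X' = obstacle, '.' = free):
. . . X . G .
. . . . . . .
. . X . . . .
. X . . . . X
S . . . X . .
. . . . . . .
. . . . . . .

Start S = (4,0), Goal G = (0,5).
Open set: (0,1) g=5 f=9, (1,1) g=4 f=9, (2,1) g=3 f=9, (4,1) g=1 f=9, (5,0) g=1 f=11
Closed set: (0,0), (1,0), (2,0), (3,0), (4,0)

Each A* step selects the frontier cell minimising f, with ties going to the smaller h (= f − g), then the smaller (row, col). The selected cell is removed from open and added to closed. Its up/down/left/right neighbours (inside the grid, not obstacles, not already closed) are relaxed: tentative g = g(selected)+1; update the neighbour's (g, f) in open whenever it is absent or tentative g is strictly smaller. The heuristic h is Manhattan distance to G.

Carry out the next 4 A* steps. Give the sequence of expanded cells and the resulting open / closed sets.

order=[(0,1) → (0,2) → (1,1) → (1,2)]; open=[(1,3) g=6 f=9, (2,1) g=3 f=9, (4,1) g=1 f=9, (5,0) g=1 f=11]; closed=[(0,0), (0,1), (0,2), (1,0), (1,1), (1,2), (2,0), (3,0), (4,0)]

step 1: expand (0,1) (f=9, h=4) → closed; open now [(0,2) g=6 f=9, (1,1) g=4 f=9, (2,1) g=3 f=9, (4,1) g=1 f=9, (5,0) g=1 f=11]
step 2: expand (0,2) (f=9, h=3) → closed; open now [(1,1) g=4 f=9, (1,2) g=7 f=11, (2,1) g=3 f=9, (4,1) g=1 f=9, (5,0) g=1 f=11]
step 3: expand (1,1) (f=9, h=5) → closed; open now [(1,2) g=5 f=9, (2,1) g=3 f=9, (4,1) g=1 f=9, (5,0) g=1 f=11]
step 4: expand (1,2) (f=9, h=4) → closed; open now [(1,3) g=6 f=9, (2,1) g=3 f=9, (4,1) g=1 f=9, (5,0) g=1 f=11]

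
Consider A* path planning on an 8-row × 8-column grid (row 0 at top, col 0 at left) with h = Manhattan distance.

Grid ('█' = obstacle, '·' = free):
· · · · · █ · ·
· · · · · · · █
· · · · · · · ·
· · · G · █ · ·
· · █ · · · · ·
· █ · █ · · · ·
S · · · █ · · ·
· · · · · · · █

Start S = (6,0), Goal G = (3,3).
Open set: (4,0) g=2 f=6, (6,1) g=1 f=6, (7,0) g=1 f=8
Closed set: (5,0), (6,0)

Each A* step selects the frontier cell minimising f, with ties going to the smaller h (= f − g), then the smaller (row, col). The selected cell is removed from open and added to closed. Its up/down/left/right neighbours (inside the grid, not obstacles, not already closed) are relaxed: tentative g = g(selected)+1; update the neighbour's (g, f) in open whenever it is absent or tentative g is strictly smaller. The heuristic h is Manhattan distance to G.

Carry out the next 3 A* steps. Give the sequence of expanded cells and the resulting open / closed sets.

order=[(4,0) → (3,0) → (3,1)]; open=[(2,0) g=4 f=8, (2,1) g=5 f=8, (3,2) g=5 f=6, (4,1) g=3 f=6, (6,1) g=1 f=6, (7,0) g=1 f=8]; closed=[(3,0), (3,1), (4,0), (5,0), (6,0)]

step 1: expand (4,0) (f=6, h=4) → closed; open now [(3,0) g=3 f=6, (4,1) g=3 f=6, (6,1) g=1 f=6, (7,0) g=1 f=8]
step 2: expand (3,0) (f=6, h=3) → closed; open now [(2,0) g=4 f=8, (3,1) g=4 f=6, (4,1) g=3 f=6, (6,1) g=1 f=6, (7,0) g=1 f=8]
step 3: expand (3,1) (f=6, h=2) → closed; open now [(2,0) g=4 f=8, (2,1) g=5 f=8, (3,2) g=5 f=6, (4,1) g=3 f=6, (6,1) g=1 f=6, (7,0) g=1 f=8]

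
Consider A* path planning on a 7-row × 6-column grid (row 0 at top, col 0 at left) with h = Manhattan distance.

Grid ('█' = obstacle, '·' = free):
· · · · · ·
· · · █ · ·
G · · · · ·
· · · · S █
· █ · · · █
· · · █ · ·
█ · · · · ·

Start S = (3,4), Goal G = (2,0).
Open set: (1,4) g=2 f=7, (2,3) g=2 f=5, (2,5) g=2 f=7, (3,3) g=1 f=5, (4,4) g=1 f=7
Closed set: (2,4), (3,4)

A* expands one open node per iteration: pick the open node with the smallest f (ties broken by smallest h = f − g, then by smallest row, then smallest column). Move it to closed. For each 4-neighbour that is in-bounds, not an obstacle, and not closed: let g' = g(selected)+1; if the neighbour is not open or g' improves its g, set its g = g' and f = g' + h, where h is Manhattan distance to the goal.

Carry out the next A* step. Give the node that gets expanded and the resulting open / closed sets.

step 1: expand (2,3) (f=5, h=3) → closed; open now [(1,4) g=2 f=7, (2,2) g=3 f=5, (2,5) g=2 f=7, (3,3) g=1 f=5, (4,4) g=1 f=7]

expanded=(2,3); open=[(1,4) g=2 f=7, (2,2) g=3 f=5, (2,5) g=2 f=7, (3,3) g=1 f=5, (4,4) g=1 f=7]; closed=[(2,3), (2,4), (3,4)]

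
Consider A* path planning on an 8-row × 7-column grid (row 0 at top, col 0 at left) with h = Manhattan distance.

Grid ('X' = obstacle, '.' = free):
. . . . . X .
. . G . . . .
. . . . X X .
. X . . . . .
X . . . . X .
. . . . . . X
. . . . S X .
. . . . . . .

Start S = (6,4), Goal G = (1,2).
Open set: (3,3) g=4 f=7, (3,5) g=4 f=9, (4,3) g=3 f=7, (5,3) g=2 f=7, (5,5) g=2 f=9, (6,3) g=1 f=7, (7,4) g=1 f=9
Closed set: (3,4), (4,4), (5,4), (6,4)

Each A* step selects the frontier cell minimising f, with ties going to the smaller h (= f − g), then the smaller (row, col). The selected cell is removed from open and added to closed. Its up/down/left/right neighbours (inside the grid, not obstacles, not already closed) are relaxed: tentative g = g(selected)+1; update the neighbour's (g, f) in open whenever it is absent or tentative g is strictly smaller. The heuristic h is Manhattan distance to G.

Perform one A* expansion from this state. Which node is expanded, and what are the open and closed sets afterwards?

expanded=(3,3); open=[(2,3) g=5 f=7, (3,2) g=5 f=7, (3,5) g=4 f=9, (4,3) g=3 f=7, (5,3) g=2 f=7, (5,5) g=2 f=9, (6,3) g=1 f=7, (7,4) g=1 f=9]; closed=[(3,3), (3,4), (4,4), (5,4), (6,4)]

step 1: expand (3,3) (f=7, h=3) → closed; open now [(2,3) g=5 f=7, (3,2) g=5 f=7, (3,5) g=4 f=9, (4,3) g=3 f=7, (5,3) g=2 f=7, (5,5) g=2 f=9, (6,3) g=1 f=7, (7,4) g=1 f=9]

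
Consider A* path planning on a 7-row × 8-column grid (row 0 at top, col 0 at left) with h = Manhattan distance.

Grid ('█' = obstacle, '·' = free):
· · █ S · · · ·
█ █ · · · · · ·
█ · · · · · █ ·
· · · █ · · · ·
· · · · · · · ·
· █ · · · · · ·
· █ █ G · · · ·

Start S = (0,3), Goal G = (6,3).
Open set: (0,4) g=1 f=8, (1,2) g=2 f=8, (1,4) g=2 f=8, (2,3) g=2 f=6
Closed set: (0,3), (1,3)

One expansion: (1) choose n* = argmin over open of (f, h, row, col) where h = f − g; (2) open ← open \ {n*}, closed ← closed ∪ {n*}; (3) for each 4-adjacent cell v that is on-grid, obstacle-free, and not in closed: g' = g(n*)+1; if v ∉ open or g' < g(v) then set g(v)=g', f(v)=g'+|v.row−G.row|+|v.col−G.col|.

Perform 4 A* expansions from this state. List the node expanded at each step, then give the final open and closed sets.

step 1: expand (2,3) (f=6, h=4) → closed; open now [(0,4) g=1 f=8, (1,2) g=2 f=8, (1,4) g=2 f=8, (2,2) g=3 f=8, (2,4) g=3 f=8]
step 2: expand (2,2) (f=8, h=5) → closed; open now [(0,4) g=1 f=8, (1,2) g=2 f=8, (1,4) g=2 f=8, (2,1) g=4 f=10, (2,4) g=3 f=8, (3,2) g=4 f=8]
step 3: expand (3,2) (f=8, h=4) → closed; open now [(0,4) g=1 f=8, (1,2) g=2 f=8, (1,4) g=2 f=8, (2,1) g=4 f=10, (2,4) g=3 f=8, (3,1) g=5 f=10, (4,2) g=5 f=8]
step 4: expand (4,2) (f=8, h=3) → closed; open now [(0,4) g=1 f=8, (1,2) g=2 f=8, (1,4) g=2 f=8, (2,1) g=4 f=10, (2,4) g=3 f=8, (3,1) g=5 f=10, (4,1) g=6 f=10, (4,3) g=6 f=8, (5,2) g=6 f=8]

order=[(2,3) → (2,2) → (3,2) → (4,2)]; open=[(0,4) g=1 f=8, (1,2) g=2 f=8, (1,4) g=2 f=8, (2,1) g=4 f=10, (2,4) g=3 f=8, (3,1) g=5 f=10, (4,1) g=6 f=10, (4,3) g=6 f=8, (5,2) g=6 f=8]; closed=[(0,3), (1,3), (2,2), (2,3), (3,2), (4,2)]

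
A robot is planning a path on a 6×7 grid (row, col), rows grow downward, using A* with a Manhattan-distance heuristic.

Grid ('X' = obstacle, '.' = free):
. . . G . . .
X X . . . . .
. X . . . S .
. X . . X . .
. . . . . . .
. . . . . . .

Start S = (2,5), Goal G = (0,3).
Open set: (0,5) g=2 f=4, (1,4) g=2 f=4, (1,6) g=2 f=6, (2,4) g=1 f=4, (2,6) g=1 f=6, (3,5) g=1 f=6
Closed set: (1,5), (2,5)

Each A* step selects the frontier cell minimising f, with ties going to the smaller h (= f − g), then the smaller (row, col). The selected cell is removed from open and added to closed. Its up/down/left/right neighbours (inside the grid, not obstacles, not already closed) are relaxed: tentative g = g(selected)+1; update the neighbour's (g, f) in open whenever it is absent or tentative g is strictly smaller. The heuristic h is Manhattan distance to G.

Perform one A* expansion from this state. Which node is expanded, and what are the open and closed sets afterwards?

expanded=(0,5); open=[(0,4) g=3 f=4, (0,6) g=3 f=6, (1,4) g=2 f=4, (1,6) g=2 f=6, (2,4) g=1 f=4, (2,6) g=1 f=6, (3,5) g=1 f=6]; closed=[(0,5), (1,5), (2,5)]

step 1: expand (0,5) (f=4, h=2) → closed; open now [(0,4) g=3 f=4, (0,6) g=3 f=6, (1,4) g=2 f=4, (1,6) g=2 f=6, (2,4) g=1 f=4, (2,6) g=1 f=6, (3,5) g=1 f=6]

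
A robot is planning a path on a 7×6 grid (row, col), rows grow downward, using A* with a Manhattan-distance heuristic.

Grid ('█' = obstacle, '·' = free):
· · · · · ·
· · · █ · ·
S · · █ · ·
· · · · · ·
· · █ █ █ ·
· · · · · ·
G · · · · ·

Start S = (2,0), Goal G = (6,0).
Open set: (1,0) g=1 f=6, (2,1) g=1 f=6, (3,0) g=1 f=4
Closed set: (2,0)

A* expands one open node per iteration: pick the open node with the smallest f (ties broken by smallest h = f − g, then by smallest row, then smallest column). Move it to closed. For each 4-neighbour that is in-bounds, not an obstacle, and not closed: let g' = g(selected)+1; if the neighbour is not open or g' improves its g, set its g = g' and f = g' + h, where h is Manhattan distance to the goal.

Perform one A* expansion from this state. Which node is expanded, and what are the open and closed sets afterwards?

step 1: expand (3,0) (f=4, h=3) → closed; open now [(1,0) g=1 f=6, (2,1) g=1 f=6, (3,1) g=2 f=6, (4,0) g=2 f=4]

expanded=(3,0); open=[(1,0) g=1 f=6, (2,1) g=1 f=6, (3,1) g=2 f=6, (4,0) g=2 f=4]; closed=[(2,0), (3,0)]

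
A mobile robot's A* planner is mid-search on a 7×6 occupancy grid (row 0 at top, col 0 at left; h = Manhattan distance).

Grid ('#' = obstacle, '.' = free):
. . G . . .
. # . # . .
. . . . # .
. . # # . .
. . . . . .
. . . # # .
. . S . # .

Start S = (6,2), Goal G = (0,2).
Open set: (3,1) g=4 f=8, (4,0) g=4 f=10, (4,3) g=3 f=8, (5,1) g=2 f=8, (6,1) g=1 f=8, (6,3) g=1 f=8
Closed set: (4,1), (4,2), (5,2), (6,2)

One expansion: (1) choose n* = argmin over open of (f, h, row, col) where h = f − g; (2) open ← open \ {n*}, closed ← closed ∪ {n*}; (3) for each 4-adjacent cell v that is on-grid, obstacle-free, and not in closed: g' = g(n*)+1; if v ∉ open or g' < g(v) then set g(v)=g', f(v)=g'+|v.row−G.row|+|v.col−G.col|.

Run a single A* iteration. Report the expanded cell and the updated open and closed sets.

expanded=(3,1); open=[(2,1) g=5 f=8, (3,0) g=5 f=10, (4,0) g=4 f=10, (4,3) g=3 f=8, (5,1) g=2 f=8, (6,1) g=1 f=8, (6,3) g=1 f=8]; closed=[(3,1), (4,1), (4,2), (5,2), (6,2)]

step 1: expand (3,1) (f=8, h=4) → closed; open now [(2,1) g=5 f=8, (3,0) g=5 f=10, (4,0) g=4 f=10, (4,3) g=3 f=8, (5,1) g=2 f=8, (6,1) g=1 f=8, (6,3) g=1 f=8]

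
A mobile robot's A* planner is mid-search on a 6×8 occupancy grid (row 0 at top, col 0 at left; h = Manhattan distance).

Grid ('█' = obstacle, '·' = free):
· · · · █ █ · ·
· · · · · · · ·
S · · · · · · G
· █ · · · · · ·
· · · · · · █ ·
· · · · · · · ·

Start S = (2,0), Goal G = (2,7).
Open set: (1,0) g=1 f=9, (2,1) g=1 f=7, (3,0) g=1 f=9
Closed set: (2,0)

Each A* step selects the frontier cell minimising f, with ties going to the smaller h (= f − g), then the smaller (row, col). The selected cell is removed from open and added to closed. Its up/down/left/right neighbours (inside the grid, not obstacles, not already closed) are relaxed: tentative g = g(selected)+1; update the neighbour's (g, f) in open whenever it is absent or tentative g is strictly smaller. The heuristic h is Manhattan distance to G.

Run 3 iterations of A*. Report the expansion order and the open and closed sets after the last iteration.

step 1: expand (2,1) (f=7, h=6) → closed; open now [(1,0) g=1 f=9, (1,1) g=2 f=9, (2,2) g=2 f=7, (3,0) g=1 f=9]
step 2: expand (2,2) (f=7, h=5) → closed; open now [(1,0) g=1 f=9, (1,1) g=2 f=9, (1,2) g=3 f=9, (2,3) g=3 f=7, (3,0) g=1 f=9, (3,2) g=3 f=9]
step 3: expand (2,3) (f=7, h=4) → closed; open now [(1,0) g=1 f=9, (1,1) g=2 f=9, (1,2) g=3 f=9, (1,3) g=4 f=9, (2,4) g=4 f=7, (3,0) g=1 f=9, (3,2) g=3 f=9, (3,3) g=4 f=9]

order=[(2,1) → (2,2) → (2,3)]; open=[(1,0) g=1 f=9, (1,1) g=2 f=9, (1,2) g=3 f=9, (1,3) g=4 f=9, (2,4) g=4 f=7, (3,0) g=1 f=9, (3,2) g=3 f=9, (3,3) g=4 f=9]; closed=[(2,0), (2,1), (2,2), (2,3)]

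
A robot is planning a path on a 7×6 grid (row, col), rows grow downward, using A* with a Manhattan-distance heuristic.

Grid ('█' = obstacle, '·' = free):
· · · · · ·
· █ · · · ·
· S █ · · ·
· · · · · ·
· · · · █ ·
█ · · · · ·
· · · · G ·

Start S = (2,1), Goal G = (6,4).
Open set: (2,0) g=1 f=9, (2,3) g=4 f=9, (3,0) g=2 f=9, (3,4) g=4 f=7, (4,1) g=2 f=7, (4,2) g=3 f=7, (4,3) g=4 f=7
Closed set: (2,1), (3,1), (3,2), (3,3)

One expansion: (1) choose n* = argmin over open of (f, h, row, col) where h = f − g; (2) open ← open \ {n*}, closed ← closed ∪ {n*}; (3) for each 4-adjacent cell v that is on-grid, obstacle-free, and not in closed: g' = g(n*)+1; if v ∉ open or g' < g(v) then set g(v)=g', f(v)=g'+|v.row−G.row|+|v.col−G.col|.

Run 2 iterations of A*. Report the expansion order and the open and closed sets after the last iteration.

step 1: expand (3,4) (f=7, h=3) → closed; open now [(2,0) g=1 f=9, (2,3) g=4 f=9, (2,4) g=5 f=9, (3,0) g=2 f=9, (3,5) g=5 f=9, (4,1) g=2 f=7, (4,2) g=3 f=7, (4,3) g=4 f=7]
step 2: expand (4,3) (f=7, h=3) → closed; open now [(2,0) g=1 f=9, (2,3) g=4 f=9, (2,4) g=5 f=9, (3,0) g=2 f=9, (3,5) g=5 f=9, (4,1) g=2 f=7, (4,2) g=3 f=7, (5,3) g=5 f=7]

order=[(3,4) → (4,3)]; open=[(2,0) g=1 f=9, (2,3) g=4 f=9, (2,4) g=5 f=9, (3,0) g=2 f=9, (3,5) g=5 f=9, (4,1) g=2 f=7, (4,2) g=3 f=7, (5,3) g=5 f=7]; closed=[(2,1), (3,1), (3,2), (3,3), (3,4), (4,3)]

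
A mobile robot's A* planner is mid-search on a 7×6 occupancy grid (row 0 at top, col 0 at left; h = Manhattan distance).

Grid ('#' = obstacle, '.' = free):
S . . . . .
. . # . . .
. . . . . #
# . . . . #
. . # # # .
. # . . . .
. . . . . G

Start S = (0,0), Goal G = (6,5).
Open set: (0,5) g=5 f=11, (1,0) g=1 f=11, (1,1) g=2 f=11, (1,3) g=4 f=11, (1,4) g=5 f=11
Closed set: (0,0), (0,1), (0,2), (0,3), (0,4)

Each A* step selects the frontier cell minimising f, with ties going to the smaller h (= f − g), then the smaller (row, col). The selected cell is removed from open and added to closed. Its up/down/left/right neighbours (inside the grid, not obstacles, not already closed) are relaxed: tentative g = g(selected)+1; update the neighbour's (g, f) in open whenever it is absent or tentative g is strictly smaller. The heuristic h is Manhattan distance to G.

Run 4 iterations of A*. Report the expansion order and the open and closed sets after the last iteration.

order=[(0,5) → (1,5) → (1,4) → (2,4)]; open=[(1,0) g=1 f=11, (1,1) g=2 f=11, (1,3) g=4 f=11, (2,3) g=7 f=13, (3,4) g=7 f=11]; closed=[(0,0), (0,1), (0,2), (0,3), (0,4), (0,5), (1,4), (1,5), (2,4)]

step 1: expand (0,5) (f=11, h=6) → closed; open now [(1,0) g=1 f=11, (1,1) g=2 f=11, (1,3) g=4 f=11, (1,4) g=5 f=11, (1,5) g=6 f=11]
step 2: expand (1,5) (f=11, h=5) → closed; open now [(1,0) g=1 f=11, (1,1) g=2 f=11, (1,3) g=4 f=11, (1,4) g=5 f=11]
step 3: expand (1,4) (f=11, h=6) → closed; open now [(1,0) g=1 f=11, (1,1) g=2 f=11, (1,3) g=4 f=11, (2,4) g=6 f=11]
step 4: expand (2,4) (f=11, h=5) → closed; open now [(1,0) g=1 f=11, (1,1) g=2 f=11, (1,3) g=4 f=11, (2,3) g=7 f=13, (3,4) g=7 f=11]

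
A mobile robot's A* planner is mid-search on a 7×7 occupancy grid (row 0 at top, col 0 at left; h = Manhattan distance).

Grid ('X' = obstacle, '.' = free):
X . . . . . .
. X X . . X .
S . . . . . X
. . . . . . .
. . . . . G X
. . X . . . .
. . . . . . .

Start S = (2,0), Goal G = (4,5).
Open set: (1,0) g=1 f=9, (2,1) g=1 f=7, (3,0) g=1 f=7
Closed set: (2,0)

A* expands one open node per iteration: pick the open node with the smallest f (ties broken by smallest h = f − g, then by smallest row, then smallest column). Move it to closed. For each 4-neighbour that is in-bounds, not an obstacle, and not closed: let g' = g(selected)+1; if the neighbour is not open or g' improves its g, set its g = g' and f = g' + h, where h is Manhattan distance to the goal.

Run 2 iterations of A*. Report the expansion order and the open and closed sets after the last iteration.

step 1: expand (2,1) (f=7, h=6) → closed; open now [(1,0) g=1 f=9, (2,2) g=2 f=7, (3,0) g=1 f=7, (3,1) g=2 f=7]
step 2: expand (2,2) (f=7, h=5) → closed; open now [(1,0) g=1 f=9, (2,3) g=3 f=7, (3,0) g=1 f=7, (3,1) g=2 f=7, (3,2) g=3 f=7]

order=[(2,1) → (2,2)]; open=[(1,0) g=1 f=9, (2,3) g=3 f=7, (3,0) g=1 f=7, (3,1) g=2 f=7, (3,2) g=3 f=7]; closed=[(2,0), (2,1), (2,2)]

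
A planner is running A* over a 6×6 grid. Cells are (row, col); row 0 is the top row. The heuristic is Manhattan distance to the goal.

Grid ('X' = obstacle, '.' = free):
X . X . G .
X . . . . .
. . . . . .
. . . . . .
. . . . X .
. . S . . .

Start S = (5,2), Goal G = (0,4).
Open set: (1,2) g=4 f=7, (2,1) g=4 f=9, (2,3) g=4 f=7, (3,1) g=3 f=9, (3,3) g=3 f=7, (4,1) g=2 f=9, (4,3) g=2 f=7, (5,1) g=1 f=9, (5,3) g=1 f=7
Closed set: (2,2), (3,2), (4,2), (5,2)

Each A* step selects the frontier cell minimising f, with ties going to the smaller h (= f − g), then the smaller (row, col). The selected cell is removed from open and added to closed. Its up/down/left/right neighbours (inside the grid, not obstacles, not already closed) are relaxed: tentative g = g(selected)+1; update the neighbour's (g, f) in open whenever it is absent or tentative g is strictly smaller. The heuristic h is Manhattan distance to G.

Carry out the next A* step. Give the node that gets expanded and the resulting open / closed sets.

step 1: expand (1,2) (f=7, h=3) → closed; open now [(1,1) g=5 f=9, (1,3) g=5 f=7, (2,1) g=4 f=9, (2,3) g=4 f=7, (3,1) g=3 f=9, (3,3) g=3 f=7, (4,1) g=2 f=9, (4,3) g=2 f=7, (5,1) g=1 f=9, (5,3) g=1 f=7]

expanded=(1,2); open=[(1,1) g=5 f=9, (1,3) g=5 f=7, (2,1) g=4 f=9, (2,3) g=4 f=7, (3,1) g=3 f=9, (3,3) g=3 f=7, (4,1) g=2 f=9, (4,3) g=2 f=7, (5,1) g=1 f=9, (5,3) g=1 f=7]; closed=[(1,2), (2,2), (3,2), (4,2), (5,2)]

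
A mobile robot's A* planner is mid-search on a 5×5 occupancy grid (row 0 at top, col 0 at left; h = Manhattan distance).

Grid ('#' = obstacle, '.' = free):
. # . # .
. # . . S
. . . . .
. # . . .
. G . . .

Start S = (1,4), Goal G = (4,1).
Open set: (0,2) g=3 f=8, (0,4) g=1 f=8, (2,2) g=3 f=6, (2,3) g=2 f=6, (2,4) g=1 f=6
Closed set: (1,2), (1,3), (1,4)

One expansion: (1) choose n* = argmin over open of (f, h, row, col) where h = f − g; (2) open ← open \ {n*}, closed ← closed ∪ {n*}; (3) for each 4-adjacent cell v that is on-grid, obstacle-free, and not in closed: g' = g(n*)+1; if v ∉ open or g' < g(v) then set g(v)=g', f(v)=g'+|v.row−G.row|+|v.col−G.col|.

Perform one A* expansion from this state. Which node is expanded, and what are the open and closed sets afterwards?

expanded=(2,2); open=[(0,2) g=3 f=8, (0,4) g=1 f=8, (2,1) g=4 f=6, (2,3) g=2 f=6, (2,4) g=1 f=6, (3,2) g=4 f=6]; closed=[(1,2), (1,3), (1,4), (2,2)]

step 1: expand (2,2) (f=6, h=3) → closed; open now [(0,2) g=3 f=8, (0,4) g=1 f=8, (2,1) g=4 f=6, (2,3) g=2 f=6, (2,4) g=1 f=6, (3,2) g=4 f=6]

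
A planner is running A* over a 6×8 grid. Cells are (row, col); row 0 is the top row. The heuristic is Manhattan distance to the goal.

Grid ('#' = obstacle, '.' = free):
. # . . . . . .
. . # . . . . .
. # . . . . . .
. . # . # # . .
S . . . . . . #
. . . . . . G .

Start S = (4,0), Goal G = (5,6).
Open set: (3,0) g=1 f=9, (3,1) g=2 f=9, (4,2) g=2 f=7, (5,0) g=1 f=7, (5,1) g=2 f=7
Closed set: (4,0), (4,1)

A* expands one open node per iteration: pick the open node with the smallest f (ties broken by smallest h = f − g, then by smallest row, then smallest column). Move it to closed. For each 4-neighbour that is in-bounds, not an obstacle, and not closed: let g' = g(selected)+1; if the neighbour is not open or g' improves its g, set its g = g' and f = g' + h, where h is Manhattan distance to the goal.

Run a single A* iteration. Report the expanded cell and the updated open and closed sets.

expanded=(4,2); open=[(3,0) g=1 f=9, (3,1) g=2 f=9, (4,3) g=3 f=7, (5,0) g=1 f=7, (5,1) g=2 f=7, (5,2) g=3 f=7]; closed=[(4,0), (4,1), (4,2)]

step 1: expand (4,2) (f=7, h=5) → closed; open now [(3,0) g=1 f=9, (3,1) g=2 f=9, (4,3) g=3 f=7, (5,0) g=1 f=7, (5,1) g=2 f=7, (5,2) g=3 f=7]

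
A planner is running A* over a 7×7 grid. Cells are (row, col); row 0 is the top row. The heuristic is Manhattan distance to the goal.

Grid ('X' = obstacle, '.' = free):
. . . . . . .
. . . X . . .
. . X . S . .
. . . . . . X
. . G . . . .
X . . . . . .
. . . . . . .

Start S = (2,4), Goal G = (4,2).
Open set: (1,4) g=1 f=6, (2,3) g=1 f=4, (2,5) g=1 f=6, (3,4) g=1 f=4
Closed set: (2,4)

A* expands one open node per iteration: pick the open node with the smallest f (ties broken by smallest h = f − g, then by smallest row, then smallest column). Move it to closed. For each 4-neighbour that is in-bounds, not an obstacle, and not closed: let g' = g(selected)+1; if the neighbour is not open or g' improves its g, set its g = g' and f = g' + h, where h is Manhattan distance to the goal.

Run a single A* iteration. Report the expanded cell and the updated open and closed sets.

expanded=(2,3); open=[(1,4) g=1 f=6, (2,5) g=1 f=6, (3,3) g=2 f=4, (3,4) g=1 f=4]; closed=[(2,3), (2,4)]

step 1: expand (2,3) (f=4, h=3) → closed; open now [(1,4) g=1 f=6, (2,5) g=1 f=6, (3,3) g=2 f=4, (3,4) g=1 f=4]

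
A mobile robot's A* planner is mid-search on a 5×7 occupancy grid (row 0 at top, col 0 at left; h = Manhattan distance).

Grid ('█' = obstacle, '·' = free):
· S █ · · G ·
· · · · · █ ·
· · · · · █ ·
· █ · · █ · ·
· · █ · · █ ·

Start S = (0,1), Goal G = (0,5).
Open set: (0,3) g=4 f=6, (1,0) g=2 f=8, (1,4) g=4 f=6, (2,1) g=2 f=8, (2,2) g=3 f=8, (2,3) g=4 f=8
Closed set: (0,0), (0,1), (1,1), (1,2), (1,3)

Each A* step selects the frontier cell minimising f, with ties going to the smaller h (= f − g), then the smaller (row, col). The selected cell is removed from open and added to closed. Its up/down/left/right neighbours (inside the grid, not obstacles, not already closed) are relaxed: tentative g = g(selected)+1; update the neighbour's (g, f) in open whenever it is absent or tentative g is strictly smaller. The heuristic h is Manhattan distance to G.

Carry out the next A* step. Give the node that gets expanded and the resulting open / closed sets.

expanded=(0,3); open=[(0,4) g=5 f=6, (1,0) g=2 f=8, (1,4) g=4 f=6, (2,1) g=2 f=8, (2,2) g=3 f=8, (2,3) g=4 f=8]; closed=[(0,0), (0,1), (0,3), (1,1), (1,2), (1,3)]

step 1: expand (0,3) (f=6, h=2) → closed; open now [(0,4) g=5 f=6, (1,0) g=2 f=8, (1,4) g=4 f=6, (2,1) g=2 f=8, (2,2) g=3 f=8, (2,3) g=4 f=8]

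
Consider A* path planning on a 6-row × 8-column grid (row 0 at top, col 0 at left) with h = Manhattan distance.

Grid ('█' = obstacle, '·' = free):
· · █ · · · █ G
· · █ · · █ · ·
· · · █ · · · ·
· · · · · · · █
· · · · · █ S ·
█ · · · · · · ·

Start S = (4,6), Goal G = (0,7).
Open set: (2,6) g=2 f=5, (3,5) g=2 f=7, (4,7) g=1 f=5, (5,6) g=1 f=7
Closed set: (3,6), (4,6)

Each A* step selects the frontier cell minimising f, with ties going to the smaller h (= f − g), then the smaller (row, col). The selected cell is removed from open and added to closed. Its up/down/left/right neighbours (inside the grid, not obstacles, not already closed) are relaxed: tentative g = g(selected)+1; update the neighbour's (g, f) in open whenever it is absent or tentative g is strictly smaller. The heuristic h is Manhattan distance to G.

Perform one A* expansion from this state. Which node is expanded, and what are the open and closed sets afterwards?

step 1: expand (2,6) (f=5, h=3) → closed; open now [(1,6) g=3 f=5, (2,5) g=3 f=7, (2,7) g=3 f=5, (3,5) g=2 f=7, (4,7) g=1 f=5, (5,6) g=1 f=7]

expanded=(2,6); open=[(1,6) g=3 f=5, (2,5) g=3 f=7, (2,7) g=3 f=5, (3,5) g=2 f=7, (4,7) g=1 f=5, (5,6) g=1 f=7]; closed=[(2,6), (3,6), (4,6)]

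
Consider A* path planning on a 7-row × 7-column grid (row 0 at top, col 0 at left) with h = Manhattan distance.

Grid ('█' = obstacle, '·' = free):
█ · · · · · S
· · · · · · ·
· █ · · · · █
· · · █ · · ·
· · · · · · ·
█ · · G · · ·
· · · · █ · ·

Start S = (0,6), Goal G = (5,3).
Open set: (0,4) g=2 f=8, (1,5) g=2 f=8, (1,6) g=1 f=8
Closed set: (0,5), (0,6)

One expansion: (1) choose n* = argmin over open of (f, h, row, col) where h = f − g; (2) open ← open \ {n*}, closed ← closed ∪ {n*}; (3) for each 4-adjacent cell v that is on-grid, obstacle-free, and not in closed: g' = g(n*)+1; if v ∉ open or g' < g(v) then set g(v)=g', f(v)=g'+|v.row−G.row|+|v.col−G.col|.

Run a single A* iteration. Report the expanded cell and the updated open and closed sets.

expanded=(0,4); open=[(0,3) g=3 f=8, (1,4) g=3 f=8, (1,5) g=2 f=8, (1,6) g=1 f=8]; closed=[(0,4), (0,5), (0,6)]

step 1: expand (0,4) (f=8, h=6) → closed; open now [(0,3) g=3 f=8, (1,4) g=3 f=8, (1,5) g=2 f=8, (1,6) g=1 f=8]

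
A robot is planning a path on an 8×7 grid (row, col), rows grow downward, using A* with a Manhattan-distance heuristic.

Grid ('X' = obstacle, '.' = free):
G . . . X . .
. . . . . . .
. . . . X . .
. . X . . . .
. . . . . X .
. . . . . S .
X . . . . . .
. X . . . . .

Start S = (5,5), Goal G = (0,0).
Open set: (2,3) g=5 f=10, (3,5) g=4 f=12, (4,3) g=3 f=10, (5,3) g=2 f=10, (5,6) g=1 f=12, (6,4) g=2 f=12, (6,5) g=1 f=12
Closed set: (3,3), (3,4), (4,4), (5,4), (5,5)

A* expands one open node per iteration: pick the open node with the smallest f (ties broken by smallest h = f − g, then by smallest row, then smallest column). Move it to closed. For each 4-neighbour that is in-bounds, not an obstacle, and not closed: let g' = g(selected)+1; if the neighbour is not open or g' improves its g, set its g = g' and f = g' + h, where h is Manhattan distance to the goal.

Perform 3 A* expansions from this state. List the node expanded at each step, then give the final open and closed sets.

step 1: expand (2,3) (f=10, h=5) → closed; open now [(1,3) g=6 f=10, (2,2) g=6 f=10, (3,5) g=4 f=12, (4,3) g=3 f=10, (5,3) g=2 f=10, (5,6) g=1 f=12, (6,4) g=2 f=12, (6,5) g=1 f=12]
step 2: expand (1,3) (f=10, h=4) → closed; open now [(0,3) g=7 f=10, (1,2) g=7 f=10, (1,4) g=7 f=12, (2,2) g=6 f=10, (3,5) g=4 f=12, (4,3) g=3 f=10, (5,3) g=2 f=10, (5,6) g=1 f=12, (6,4) g=2 f=12, (6,5) g=1 f=12]
step 3: expand (0,3) (f=10, h=3) → closed; open now [(0,2) g=8 f=10, (1,2) g=7 f=10, (1,4) g=7 f=12, (2,2) g=6 f=10, (3,5) g=4 f=12, (4,3) g=3 f=10, (5,3) g=2 f=10, (5,6) g=1 f=12, (6,4) g=2 f=12, (6,5) g=1 f=12]

order=[(2,3) → (1,3) → (0,3)]; open=[(0,2) g=8 f=10, (1,2) g=7 f=10, (1,4) g=7 f=12, (2,2) g=6 f=10, (3,5) g=4 f=12, (4,3) g=3 f=10, (5,3) g=2 f=10, (5,6) g=1 f=12, (6,4) g=2 f=12, (6,5) g=1 f=12]; closed=[(0,3), (1,3), (2,3), (3,3), (3,4), (4,4), (5,4), (5,5)]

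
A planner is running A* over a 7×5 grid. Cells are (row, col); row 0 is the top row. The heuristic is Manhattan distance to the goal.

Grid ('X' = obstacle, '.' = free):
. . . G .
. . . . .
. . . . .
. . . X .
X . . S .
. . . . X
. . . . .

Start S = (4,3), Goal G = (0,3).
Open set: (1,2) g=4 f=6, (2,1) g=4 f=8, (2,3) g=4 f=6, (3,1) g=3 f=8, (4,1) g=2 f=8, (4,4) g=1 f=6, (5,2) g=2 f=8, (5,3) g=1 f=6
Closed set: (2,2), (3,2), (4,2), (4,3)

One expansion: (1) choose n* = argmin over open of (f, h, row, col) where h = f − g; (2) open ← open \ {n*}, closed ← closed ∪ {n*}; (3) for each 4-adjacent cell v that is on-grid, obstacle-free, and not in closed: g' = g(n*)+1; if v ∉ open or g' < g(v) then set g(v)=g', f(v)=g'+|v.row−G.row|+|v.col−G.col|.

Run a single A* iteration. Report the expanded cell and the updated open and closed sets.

step 1: expand (1,2) (f=6, h=2) → closed; open now [(0,2) g=5 f=6, (1,1) g=5 f=8, (1,3) g=5 f=6, (2,1) g=4 f=8, (2,3) g=4 f=6, (3,1) g=3 f=8, (4,1) g=2 f=8, (4,4) g=1 f=6, (5,2) g=2 f=8, (5,3) g=1 f=6]

expanded=(1,2); open=[(0,2) g=5 f=6, (1,1) g=5 f=8, (1,3) g=5 f=6, (2,1) g=4 f=8, (2,3) g=4 f=6, (3,1) g=3 f=8, (4,1) g=2 f=8, (4,4) g=1 f=6, (5,2) g=2 f=8, (5,3) g=1 f=6]; closed=[(1,2), (2,2), (3,2), (4,2), (4,3)]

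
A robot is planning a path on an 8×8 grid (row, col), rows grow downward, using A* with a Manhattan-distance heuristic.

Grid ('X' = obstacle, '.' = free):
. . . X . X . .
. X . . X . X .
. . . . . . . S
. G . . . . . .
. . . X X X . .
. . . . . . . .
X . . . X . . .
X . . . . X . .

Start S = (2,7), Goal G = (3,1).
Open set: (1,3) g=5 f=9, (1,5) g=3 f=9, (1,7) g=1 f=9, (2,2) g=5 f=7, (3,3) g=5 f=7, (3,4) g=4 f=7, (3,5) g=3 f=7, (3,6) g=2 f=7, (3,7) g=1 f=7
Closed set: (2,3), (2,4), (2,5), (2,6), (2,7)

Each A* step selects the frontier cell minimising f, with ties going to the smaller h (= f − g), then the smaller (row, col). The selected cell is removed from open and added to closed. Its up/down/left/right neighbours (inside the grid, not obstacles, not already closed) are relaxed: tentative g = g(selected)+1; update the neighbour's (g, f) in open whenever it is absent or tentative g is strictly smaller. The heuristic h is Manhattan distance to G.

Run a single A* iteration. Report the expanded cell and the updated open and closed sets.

step 1: expand (2,2) (f=7, h=2) → closed; open now [(1,2) g=6 f=9, (1,3) g=5 f=9, (1,5) g=3 f=9, (1,7) g=1 f=9, (2,1) g=6 f=7, (3,2) g=6 f=7, (3,3) g=5 f=7, (3,4) g=4 f=7, (3,5) g=3 f=7, (3,6) g=2 f=7, (3,7) g=1 f=7]

expanded=(2,2); open=[(1,2) g=6 f=9, (1,3) g=5 f=9, (1,5) g=3 f=9, (1,7) g=1 f=9, (2,1) g=6 f=7, (3,2) g=6 f=7, (3,3) g=5 f=7, (3,4) g=4 f=7, (3,5) g=3 f=7, (3,6) g=2 f=7, (3,7) g=1 f=7]; closed=[(2,2), (2,3), (2,4), (2,5), (2,6), (2,7)]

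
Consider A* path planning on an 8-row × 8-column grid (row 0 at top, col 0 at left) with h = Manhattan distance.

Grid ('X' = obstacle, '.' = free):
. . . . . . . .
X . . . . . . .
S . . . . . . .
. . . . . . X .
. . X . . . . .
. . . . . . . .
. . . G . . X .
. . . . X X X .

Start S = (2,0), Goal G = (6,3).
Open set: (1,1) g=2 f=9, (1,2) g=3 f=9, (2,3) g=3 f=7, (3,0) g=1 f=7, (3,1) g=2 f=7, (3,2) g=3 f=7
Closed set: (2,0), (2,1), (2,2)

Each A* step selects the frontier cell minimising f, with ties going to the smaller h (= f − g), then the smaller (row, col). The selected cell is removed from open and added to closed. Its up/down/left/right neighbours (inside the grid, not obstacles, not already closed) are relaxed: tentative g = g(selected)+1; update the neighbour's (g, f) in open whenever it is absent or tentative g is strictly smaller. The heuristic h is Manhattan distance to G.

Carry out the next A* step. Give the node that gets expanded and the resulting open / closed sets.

step 1: expand (2,3) (f=7, h=4) → closed; open now [(1,1) g=2 f=9, (1,2) g=3 f=9, (1,3) g=4 f=9, (2,4) g=4 f=9, (3,0) g=1 f=7, (3,1) g=2 f=7, (3,2) g=3 f=7, (3,3) g=4 f=7]

expanded=(2,3); open=[(1,1) g=2 f=9, (1,2) g=3 f=9, (1,3) g=4 f=9, (2,4) g=4 f=9, (3,0) g=1 f=7, (3,1) g=2 f=7, (3,2) g=3 f=7, (3,3) g=4 f=7]; closed=[(2,0), (2,1), (2,2), (2,3)]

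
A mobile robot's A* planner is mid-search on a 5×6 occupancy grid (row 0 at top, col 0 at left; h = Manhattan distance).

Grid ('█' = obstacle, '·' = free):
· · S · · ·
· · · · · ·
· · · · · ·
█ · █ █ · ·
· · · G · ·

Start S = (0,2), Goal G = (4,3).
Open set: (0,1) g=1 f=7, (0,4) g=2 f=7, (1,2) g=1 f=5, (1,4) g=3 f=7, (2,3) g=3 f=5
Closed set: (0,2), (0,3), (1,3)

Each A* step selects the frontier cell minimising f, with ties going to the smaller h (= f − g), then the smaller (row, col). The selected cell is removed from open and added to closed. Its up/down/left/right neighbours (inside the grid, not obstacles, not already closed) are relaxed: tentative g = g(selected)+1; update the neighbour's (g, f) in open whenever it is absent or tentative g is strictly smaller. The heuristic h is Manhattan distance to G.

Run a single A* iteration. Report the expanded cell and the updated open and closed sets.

step 1: expand (2,3) (f=5, h=2) → closed; open now [(0,1) g=1 f=7, (0,4) g=2 f=7, (1,2) g=1 f=5, (1,4) g=3 f=7, (2,2) g=4 f=7, (2,4) g=4 f=7]

expanded=(2,3); open=[(0,1) g=1 f=7, (0,4) g=2 f=7, (1,2) g=1 f=5, (1,4) g=3 f=7, (2,2) g=4 f=7, (2,4) g=4 f=7]; closed=[(0,2), (0,3), (1,3), (2,3)]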